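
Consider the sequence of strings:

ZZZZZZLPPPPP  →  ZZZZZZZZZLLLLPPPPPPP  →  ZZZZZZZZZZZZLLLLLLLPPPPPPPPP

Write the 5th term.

The n-th term is 3n+3 Z's then 3n-2 L's then 2n+3 P's (n = 1, 2, …).
For term 5, n = 5, so the run lengths are 18, 13, 13.

ZZZZZZZZZZZZZZZZZZLLLLLLLLLLLLLPPPPPPPPPPPPP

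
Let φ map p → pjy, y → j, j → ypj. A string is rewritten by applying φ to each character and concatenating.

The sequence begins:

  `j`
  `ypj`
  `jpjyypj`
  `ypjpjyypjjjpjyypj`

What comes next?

jpjyypjpjyypjjjpjyypjypjypjpjyypjjjpjyypj

Applying the rule to each of the 17 symbols of ypjpjyypjjjpjyypj gives the pieces j pjy ypj pjy ypj j j pjy ypj ypj ypj pjy ypj j j pjy ypj, which concatenate to the answer.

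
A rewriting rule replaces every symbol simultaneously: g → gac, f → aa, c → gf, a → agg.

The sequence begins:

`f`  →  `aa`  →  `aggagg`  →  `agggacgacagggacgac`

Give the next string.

Rewriting the 18 symbols of agggacgacagggacgac one by one yields agg gac gac gac agg gf gac agg gf agg gac gac gac agg gf gac agg gf; concatenated:

agggacgacgacagggfgacagggfagggacgacgacagggfgacagggf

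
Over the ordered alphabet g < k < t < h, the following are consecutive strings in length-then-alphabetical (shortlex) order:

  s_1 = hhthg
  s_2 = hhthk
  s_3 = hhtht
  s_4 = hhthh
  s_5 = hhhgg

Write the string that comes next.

hhhgk

Find the rightmost character of hhhgg below h, bump it to the next letter, and reset everything to its right to g.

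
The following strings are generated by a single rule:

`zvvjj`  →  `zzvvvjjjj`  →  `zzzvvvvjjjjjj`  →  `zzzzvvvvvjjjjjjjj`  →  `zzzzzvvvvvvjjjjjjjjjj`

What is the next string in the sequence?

The n-th term is n z's then n+1 v's then 2n j's (n = 1, 2, …).
For the next term, n = 6, so the run lengths are 6, 7, 12.

zzzzzzvvvvvvvjjjjjjjjjjjj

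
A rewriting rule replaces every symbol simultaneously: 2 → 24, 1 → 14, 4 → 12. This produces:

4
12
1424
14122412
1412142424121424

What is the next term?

φ(1412142424121424) expands symbol-by-symbol to 14 12 14 24 14 12 24 12 24 12 14 24 14 12 24 12; joining the 16 pieces gives the next term.

14121424141224122412142414122412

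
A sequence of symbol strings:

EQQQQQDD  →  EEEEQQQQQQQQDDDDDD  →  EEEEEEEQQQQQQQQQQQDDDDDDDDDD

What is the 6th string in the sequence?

Each string has the form E^{3n-2} Q^{3n+2} D^{4n-2} (n = 1, 2, …).
Setting n = 6 gives 16, 20, 22 characters in each block.

EEEEEEEEEEEEEEEEQQQQQQQQQQQQQQQQQQQQDDDDDDDDDDDDDDDDDDDDDD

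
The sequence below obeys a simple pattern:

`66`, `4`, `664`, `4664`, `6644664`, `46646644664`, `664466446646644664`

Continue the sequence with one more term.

46646644664664466446646644664

From term 3 onward, concatenate the second-to-last term with the last: 66·4 = 664, 4·664 = 4664, …
So term 8 is 46646644664·664466446646644664.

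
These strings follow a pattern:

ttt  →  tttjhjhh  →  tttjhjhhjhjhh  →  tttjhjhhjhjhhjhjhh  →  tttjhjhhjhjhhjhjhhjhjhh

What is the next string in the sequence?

Each term is the previous one with jhjhh appended.
Applying this once more to tttjhjhhjhjhhjhjhhjhjhh:

tttjhjhhjhjhhjhjhhjhjhhjhjhh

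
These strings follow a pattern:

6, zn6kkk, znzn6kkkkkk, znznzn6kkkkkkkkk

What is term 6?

Each term wraps the previous one in zn on the left and kkk on the right.
From znznzn6kkkkkkkkk, 2 further steps: znznzn6kkkkkkkkk → znznznzn6kkkkkkkkkkkk → (answer).

znznznznzn6kkkkkkkkkkkkkkk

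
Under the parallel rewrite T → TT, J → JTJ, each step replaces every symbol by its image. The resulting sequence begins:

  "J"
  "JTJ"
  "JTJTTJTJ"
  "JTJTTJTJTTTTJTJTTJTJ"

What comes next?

JTJTTJTJTTTTJTJTTJTJTTTTTTTTJTJTTJTJTTTTJTJTTJTJ

Applying the rule to each of the 20 symbols of JTJTTJTJTTTTJTJTTJTJ gives the pieces JTJ TT JTJ TT TT JTJ TT JTJ TT TT TT TT JTJ TT JTJ TT TT JTJ TT JTJ, which concatenate to the answer.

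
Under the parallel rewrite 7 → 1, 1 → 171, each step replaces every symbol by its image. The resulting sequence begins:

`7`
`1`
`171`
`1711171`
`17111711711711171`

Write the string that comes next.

17111711711711171171117117111711711711171

φ(17111711711711171) expands symbol-by-symbol to 171 1 171 171 171 1 171 171 1 171 171 1 171 171 171 1 171; joining the 17 pieces gives the next term.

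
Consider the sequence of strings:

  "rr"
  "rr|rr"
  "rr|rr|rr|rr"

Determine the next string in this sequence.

rr|rr|rr|rr|rr|rr|rr|rr

s(k+1) = s(k)·|·s(k) — each term doubles the last with '|' between the halves.
So the next term is two copies of rr|rr|rr|rr with '|' between the halves.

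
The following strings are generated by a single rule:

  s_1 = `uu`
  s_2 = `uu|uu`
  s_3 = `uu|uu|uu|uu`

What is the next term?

s(k+1) = s(k)·|·s(k) — each term doubles the last with '|' between the halves.
So the next term is two copies of uu|uu|uu|uu with '|' between the halves.

uu|uu|uu|uu|uu|uu|uu|uu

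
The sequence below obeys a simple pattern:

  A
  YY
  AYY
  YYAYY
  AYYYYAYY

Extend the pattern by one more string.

YYAYYAYYYYAYY

This is a Fibonacci-style word recurrence s(k) = s(k−2)·s(k−1): e.g. A·YY = AYY.
Continuing: YYAYY · AYYYYAYY gives term 6.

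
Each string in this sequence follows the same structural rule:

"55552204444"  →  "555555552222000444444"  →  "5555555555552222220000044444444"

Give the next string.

55555555555555552222222200000004444444444

Reading off run lengths: 5 runs 4, 8, 12; 2 runs 2, 4, 6; 0 runs 1, 3, 5; 4 runs 4, 6, 8 — each is linear in n (n = 1, 2, …).
At n = 4 the blocks have lengths 16, 8, 7, 10.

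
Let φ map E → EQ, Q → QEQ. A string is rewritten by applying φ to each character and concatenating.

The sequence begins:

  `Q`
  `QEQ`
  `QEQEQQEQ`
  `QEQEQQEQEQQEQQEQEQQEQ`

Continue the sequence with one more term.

φ(QEQEQQEQEQQEQQEQEQQEQ) expands symbol-by-symbol to QEQ EQ QEQ EQ QEQ QEQ EQ QEQ EQ QEQ QEQ EQ QEQ QEQ EQ QEQ EQ QEQ QEQ EQ QEQ; joining the 21 pieces gives the next term.

QEQEQQEQEQQEQQEQEQQEQEQQEQQEQEQQEQQEQEQQEQEQQEQQEQEQQEQ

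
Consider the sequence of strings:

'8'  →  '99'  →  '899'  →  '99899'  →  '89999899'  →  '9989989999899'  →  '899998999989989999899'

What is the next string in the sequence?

9989989999899899998999989989999899

Each term (from the third on) is the two preceding terms concatenated in order: term 3 = 8·99 = 899.
So term 8 is 9989989999899·899998999989989999899.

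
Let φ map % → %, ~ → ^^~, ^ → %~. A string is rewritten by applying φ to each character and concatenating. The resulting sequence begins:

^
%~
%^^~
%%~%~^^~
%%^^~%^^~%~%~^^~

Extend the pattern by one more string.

φ(%%^^~%^^~%~%~^^~) expands symbol-by-symbol to % % %~ %~ ^^~ % %~ %~ ^^~ % ^^~ % ^^~ %~ %~ ^^~; joining the 16 pieces gives the next term.

%%%~%~^^~%%~%~^^~%^^~%^^~%~%~^^~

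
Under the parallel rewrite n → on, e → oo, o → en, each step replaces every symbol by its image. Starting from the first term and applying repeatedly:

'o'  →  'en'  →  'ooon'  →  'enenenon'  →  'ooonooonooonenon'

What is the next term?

enenenonenenenonenenenonooonenon

φ(ooonooonooonenon) expands symbol-by-symbol to en en en on en en en on en en en on oo on en on; joining the 16 pieces gives the next term.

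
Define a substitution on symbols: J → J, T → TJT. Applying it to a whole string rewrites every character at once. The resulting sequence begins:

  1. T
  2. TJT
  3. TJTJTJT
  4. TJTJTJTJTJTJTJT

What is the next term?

Rewriting the 15 symbols of TJTJTJTJTJTJTJT one by one yields TJT J TJT J TJT J TJT J TJT J TJT J TJT J TJT; concatenated:

TJTJTJTJTJTJTJTJTJTJTJTJTJTJTJT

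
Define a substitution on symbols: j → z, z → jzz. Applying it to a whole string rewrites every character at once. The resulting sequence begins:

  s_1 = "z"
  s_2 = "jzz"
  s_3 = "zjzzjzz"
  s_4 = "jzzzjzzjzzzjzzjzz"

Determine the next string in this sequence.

Rewriting the 17 symbols of jzzzjzzjzzzjzzjzz one by one yields z jzz jzz jzz z jzz jzz z jzz jzz jzz z jzz jzz z jzz jzz; concatenated:

zjzzjzzjzzzjzzjzzzjzzjzzjzzzjzzjzzzjzzjzz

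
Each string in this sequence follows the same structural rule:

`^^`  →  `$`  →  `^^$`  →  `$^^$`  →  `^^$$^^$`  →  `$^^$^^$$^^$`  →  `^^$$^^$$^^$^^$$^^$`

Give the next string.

$^^$^^$$^^$^^$$^^$$^^$^^$$^^$

This is a Fibonacci-style word recurrence s(k) = s(k−2)·s(k−1): e.g. ^^·$ = ^^$.
So term 8 is $^^$^^$$^^$·^^$$^^$$^^$^^$$^^$.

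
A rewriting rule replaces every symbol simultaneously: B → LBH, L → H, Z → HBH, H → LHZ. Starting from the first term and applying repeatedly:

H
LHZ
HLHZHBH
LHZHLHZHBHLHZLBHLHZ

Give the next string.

Replace each of the 19 characters of LHZHLHZHBHLHZLBHLHZ in place — H LHZ HBH LHZ H LHZ HBH LHZ LBH LHZ H LHZ HBH H LBH LHZ H LHZ HBH — and concatenate.

HLHZHBHLHZHLHZHBHLHZLBHLHZHLHZHBHHLBHLHZHLHZHBH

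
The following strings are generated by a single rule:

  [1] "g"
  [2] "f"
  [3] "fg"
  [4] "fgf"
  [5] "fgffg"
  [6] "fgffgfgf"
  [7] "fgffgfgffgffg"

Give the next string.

From term 3 onward, concatenate the last term with the second-to-last: f·g = fg, fg·f = fgf, …
The next term joins fgffgfgffgffg and fgffgfgf.

fgffgfgffgffgfgffgfgf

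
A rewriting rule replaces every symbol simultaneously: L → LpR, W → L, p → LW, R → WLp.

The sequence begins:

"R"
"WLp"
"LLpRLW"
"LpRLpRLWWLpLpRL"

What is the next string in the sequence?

φ(LpRLpRLWWLpLpRL) expands symbol-by-symbol to LpR LW WLp LpR LW WLp LpR L L LpR LW LpR LW WLp LpR; joining the 15 pieces gives the next term.

LpRLWWLpLpRLWWLpLpRLLLpRLWLpRLWWLpLpR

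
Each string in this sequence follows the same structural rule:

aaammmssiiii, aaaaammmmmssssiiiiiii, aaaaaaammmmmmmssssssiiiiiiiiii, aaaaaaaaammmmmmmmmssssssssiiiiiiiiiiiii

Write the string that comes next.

Each string has the form a^{2n+1} m^{2n+1} s^{2n} i^{3n+1} (n = 1, 2, …).
Setting n = 5 gives 11, 11, 10, 16 characters in each block.

aaaaaaaaaaammmmmmmmmmmssssssssssiiiiiiiiiiiiiiii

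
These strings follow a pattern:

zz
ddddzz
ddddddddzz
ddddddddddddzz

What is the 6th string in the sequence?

Each term is the previous one with dddd prepended.
From ddddddddddddzz, 2 further steps: ddddddddddddzz → ddddddddddddddddzz → (answer).

ddddddddddddddddddddzz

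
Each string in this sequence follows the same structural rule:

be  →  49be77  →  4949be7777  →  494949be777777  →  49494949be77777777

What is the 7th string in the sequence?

494949494949be777777777777

Every step adds 49 to the front and 77 to the end of the previous string.
From 49494949be77777777, 2 further steps: 49494949be77777777 → 4949494949be7777777777 → (answer).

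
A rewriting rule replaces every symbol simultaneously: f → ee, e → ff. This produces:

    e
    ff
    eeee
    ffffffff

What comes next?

Apply φ to ffffffff symbol by symbol: f→ee, f→ee, f→ee, f→ee, f→ee, f→ee, f→ee, f→ee; joined: ee ee ee ee ee ee ee ee.

eeeeeeeeeeeeeeee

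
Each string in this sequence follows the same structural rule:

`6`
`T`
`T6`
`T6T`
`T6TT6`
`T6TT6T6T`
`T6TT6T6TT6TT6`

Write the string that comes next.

This is a Fibonacci-style word recurrence s(k) = s(k−1)·s(k−2): e.g. T·6 = T6.
The next term joins T6TT6T6TT6TT6 and T6TT6T6T.

T6TT6T6TT6TT6T6TT6T6T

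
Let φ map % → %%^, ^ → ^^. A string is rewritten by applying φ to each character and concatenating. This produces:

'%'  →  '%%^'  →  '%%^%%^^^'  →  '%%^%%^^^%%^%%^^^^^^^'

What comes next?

%%^%%^^^%%^%%^^^^^^^%%^%%^^^%%^%%^^^^^^^^^^^^^^^

Applying the rule to each of the 20 symbols of %%^%%^^^%%^%%^^^^^^^ gives the pieces %%^ %%^ ^^ %%^ %%^ ^^ ^^ ^^ %%^ %%^ ^^ %%^ %%^ ^^ ^^ ^^ ^^ ^^ ^^ ^^, which concatenate to the answer.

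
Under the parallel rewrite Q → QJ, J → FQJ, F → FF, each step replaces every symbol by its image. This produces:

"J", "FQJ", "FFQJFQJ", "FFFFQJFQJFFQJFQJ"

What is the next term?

FFFFFFFFQJFQJFFQJFQJFFFFQJFQJFFQJFQJ

Applying the rule to each of the 16 symbols of FFFFQJFQJFFQJFQJ gives the pieces FF FF FF FF QJ FQJ FF QJ FQJ FF FF QJ FQJ FF QJ FQJ, which concatenate to the answer.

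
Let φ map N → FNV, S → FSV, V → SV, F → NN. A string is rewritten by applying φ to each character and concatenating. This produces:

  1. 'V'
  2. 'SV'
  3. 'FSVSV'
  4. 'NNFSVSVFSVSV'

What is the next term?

FNVFNVNNFSVSVFSVSVNNFSVSVFSVSV

Apply φ to NNFSVSVFSVSV symbol by symbol: N→FNV, N→FNV, F→NN, S→FSV, V→SV, S→FSV, V→SV, F→NN, S→FSV, V→SV, S→FSV, V→SV; joined: FNV FNV NN FSV SV FSV SV NN FSV SV FSV SV.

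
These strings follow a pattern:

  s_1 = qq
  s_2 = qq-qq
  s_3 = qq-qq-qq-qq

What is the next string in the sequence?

qq-qq-qq-qq-qq-qq-qq-qq

Every step duplicates the string with '-' between the halves.
One more doubling of qq-qq-qq-qq gives the answer.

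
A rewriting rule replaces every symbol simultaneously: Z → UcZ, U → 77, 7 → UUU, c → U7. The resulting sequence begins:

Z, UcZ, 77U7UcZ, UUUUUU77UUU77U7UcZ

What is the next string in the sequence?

777777777777UUUUUU777777UUUUUU77UUU77U7UcZ

φ(UUUUUU77UUU77U7UcZ) expands symbol-by-symbol to 77 77 77 77 77 77 UUU UUU 77 77 77 UUU UUU 77 UUU 77 U7 UcZ; joining the 18 pieces gives the next term.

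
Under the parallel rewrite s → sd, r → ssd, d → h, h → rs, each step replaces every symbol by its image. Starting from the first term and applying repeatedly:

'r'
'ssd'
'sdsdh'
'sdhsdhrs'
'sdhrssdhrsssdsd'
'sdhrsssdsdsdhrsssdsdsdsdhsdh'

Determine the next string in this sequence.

Replace each of the 28 characters of sdhrsssdsdsdhrsssdsdsdsdhsdh in place — sd h rs ssd sd sd sd h sd h sd h rs ssd sd sd sd h sd h sd h sd h rs sd h rs — and concatenate.

sdhrsssdsdsdsdhsdhsdhrsssdsdsdsdhsdhsdhsdhrssdhrs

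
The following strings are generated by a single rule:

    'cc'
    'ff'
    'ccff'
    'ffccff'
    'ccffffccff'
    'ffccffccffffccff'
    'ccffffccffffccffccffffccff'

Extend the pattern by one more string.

ffccffccffffccffccffffccffffccffccffffccff

From term 3 onward, concatenate the second-to-last term with the last: cc·ff = ccff, ff·ccff = ffccff, …
The next term joins ffccffccffffccff and ccffffccffffccffccffffccff.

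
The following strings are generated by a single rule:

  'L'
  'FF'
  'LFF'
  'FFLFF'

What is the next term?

LFFFFLFF

From term 3 onward, concatenate the second-to-last term with the last: L·FF = LFF, FF·LFF = FFLFF, …
Continuing: LFF · FFLFF gives term 5.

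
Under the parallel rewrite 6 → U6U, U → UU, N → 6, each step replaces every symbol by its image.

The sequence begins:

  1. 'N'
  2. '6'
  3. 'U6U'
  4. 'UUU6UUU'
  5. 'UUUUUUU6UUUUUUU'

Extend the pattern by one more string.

Applying the rule to each of the 15 symbols of UUUUUUU6UUUUUUU gives the pieces UU UU UU UU UU UU UU U6U UU UU UU UU UU UU UU, which concatenate to the answer.

UUUUUUUUUUUUUUU6UUUUUUUUUUUUUUU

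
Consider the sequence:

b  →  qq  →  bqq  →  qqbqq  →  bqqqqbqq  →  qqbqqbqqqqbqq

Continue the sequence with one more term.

From term 3 onward, concatenate the second-to-last term with the last: b·qq = bqq, qq·bqq = qqbqq, …
The next term joins bqqqqbqq and qqbqqbqqqqbqq.

bqqqqbqqqqbqqbqqqqbqq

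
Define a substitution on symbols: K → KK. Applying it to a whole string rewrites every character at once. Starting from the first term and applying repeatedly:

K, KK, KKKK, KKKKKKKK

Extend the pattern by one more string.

KKKKKKKKKKKKKKKK

Rewriting each symbol of KKKKKKKK: K→KK, K→KK, K→KK, K→KK, K→KK, K→KK, K→KK, K→KK, which concatenates to KK KK KK KK KK KK KK KK.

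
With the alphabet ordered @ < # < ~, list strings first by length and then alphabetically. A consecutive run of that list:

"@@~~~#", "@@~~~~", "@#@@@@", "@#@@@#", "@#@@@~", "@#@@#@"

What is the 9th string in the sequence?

@#@@~@

Continuing the enumeration 3 steps past @#@@#@: @#@@#@ → @#@@## → @#@@#~ → (answer).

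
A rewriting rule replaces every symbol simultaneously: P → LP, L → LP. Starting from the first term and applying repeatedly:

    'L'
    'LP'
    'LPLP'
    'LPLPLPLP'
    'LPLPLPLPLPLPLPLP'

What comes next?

LPLPLPLPLPLPLPLPLPLPLPLPLPLPLPLP

Replace each of the 16 characters of LPLPLPLPLPLPLPLP in place — LP LP LP LP LP LP LP LP LP LP LP LP LP LP LP LP — and concatenate.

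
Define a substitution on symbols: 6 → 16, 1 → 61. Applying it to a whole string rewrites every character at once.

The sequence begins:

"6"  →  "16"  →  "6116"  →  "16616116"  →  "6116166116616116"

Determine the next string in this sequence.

16616116611616616116166116616116

Replace each of the 16 characters of 6116166116616116 in place — 16 61 61 16 61 16 16 61 61 16 16 61 16 61 61 16 — and concatenate.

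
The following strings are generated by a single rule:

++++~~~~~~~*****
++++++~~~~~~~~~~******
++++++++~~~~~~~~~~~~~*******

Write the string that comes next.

Each string has the form +^{2n-2} ~^{3n-2} *^{n+2}, where the shown terms are n = 3, 4, 5.
Setting n = 6 gives 10, 16, 8 characters in each block.

++++++++++~~~~~~~~~~~~~~~~********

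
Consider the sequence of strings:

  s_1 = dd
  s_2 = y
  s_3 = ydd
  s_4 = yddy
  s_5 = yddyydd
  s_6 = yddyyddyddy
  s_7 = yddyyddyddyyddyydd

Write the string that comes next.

This is a Fibonacci-style word recurrence s(k) = s(k−1)·s(k−2): e.g. y·dd = ydd.
The next term joins yddyyddyddyyddyydd and yddyyddyddy.

yddyyddyddyyddyyddyddyyddyddy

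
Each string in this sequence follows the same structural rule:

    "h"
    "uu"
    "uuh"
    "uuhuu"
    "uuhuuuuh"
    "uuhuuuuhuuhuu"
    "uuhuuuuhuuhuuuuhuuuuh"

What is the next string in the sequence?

This is a Fibonacci-style word recurrence s(k) = s(k−1)·s(k−2): e.g. uu·h = uuh.
So term 8 is uuhuuuuhuuhuuuuhuuuuh·uuhuuuuhuuhuu.

uuhuuuuhuuhuuuuhuuuuhuuhuuuuhuuhuu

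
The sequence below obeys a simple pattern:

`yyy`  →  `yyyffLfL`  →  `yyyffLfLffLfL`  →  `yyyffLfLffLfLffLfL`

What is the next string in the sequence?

Each term is the previous one with ffLfL appended.
Applying this once more to yyyffLfLffLfLffLfL:

yyyffLfLffLfLffLfLffLfL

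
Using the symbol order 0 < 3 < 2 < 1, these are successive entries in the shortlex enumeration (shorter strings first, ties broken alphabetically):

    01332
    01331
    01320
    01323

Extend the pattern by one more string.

The successor of 01323 increments the rightmost position that isn't already 1 and resets every position after it to 0.

01322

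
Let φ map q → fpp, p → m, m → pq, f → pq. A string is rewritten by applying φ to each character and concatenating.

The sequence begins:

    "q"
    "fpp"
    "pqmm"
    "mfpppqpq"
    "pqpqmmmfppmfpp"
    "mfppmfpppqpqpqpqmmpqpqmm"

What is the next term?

φ(mfppmfpppqpqpqpqmmpqpqmm) expands symbol-by-symbol to pq pq m m pq pq m m m fpp m fpp m fpp m fpp pq pq m fpp m fpp pq pq; joining the 24 pieces gives the next term.

pqpqmmpqpqmmmfppmfppmfppmfpppqpqmfppmfpppqpq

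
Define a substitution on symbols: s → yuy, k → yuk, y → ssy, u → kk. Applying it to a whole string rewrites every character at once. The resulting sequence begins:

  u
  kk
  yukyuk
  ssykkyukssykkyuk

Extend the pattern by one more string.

Rewriting the 16 symbols of ssykkyukssykkyuk one by one yields yuy yuy ssy yuk yuk ssy kk yuk yuy yuy ssy yuk yuk ssy kk yuk; concatenated:

yuyyuyssyyukyukssykkyukyuyyuyssyyukyukssykkyuk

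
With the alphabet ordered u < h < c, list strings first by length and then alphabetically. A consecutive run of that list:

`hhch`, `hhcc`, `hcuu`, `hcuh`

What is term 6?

Stepping forward 2 times from hcuh: hcuh → hcuc, then the target.

hchu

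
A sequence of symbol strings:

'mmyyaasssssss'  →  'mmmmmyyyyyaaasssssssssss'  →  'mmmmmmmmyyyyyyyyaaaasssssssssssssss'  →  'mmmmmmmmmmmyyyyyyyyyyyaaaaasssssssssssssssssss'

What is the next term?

Each string has the form m^{3n-1} y^{3n-1} a^{n+1} s^{4n+3} (n = 1, 2, …).
At n = 5 the blocks have lengths 14, 14, 6, 23.

mmmmmmmmmmmmmmyyyyyyyyyyyyyyaaaaaasssssssssssssssssssssss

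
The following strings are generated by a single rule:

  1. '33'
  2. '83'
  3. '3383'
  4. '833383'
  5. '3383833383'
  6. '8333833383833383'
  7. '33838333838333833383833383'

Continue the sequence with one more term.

From term 3 onward, concatenate the second-to-last term with the last: 33·83 = 3383, 83·3383 = 833383, …
Continuing: 8333833383833383 · 33838333838333833383833383 gives term 8.

833383338383338333838333838333833383833383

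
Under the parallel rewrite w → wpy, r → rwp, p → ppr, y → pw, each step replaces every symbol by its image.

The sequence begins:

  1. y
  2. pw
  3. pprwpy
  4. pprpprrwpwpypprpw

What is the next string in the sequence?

Rewriting the 17 symbols of pprpprrwpwpypprpw one by one yields ppr ppr rwp ppr ppr rwp rwp wpy ppr wpy ppr pw ppr ppr rwp ppr wpy; concatenated:

pprpprrwppprpprrwprwpwpypprwpypprpwpprpprrwppprwpy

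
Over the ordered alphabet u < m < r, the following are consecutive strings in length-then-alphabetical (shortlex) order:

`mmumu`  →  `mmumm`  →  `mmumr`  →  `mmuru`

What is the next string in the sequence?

mmurm

The successor of mmuru increments the rightmost position that isn't already r and resets every position after it to u.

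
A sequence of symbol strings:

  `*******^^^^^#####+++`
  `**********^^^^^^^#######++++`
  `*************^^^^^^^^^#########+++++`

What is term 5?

Each string has the form *^{3n+1} ^^{2n+1} #^{2n+1} +^{n+1}, where the shown terms are n = 2, 3, 4.
Setting n = 6 gives 19, 13, 13, 7 characters in each block.

*******************^^^^^^^^^^^^^#############+++++++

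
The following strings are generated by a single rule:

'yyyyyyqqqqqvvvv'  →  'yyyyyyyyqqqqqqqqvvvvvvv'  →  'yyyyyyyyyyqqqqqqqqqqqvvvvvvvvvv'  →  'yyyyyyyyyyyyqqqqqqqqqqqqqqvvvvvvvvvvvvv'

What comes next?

Each string has the form y^{2n+2} q^{3n-1} v^{3n-2}, where the shown terms are n = 2, 3, 4, 5.
At n = 6 the blocks have lengths 14, 17, 16.

yyyyyyyyyyyyyyqqqqqqqqqqqqqqqqqvvvvvvvvvvvvvvvv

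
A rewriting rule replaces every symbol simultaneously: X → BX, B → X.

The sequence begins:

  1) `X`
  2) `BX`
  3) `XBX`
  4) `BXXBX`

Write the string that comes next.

XBXBXXBX

Expanding BXXBX: B→X, X→BX, X→BX, B→X, X→BX. Concatenated: X BX BX X BX.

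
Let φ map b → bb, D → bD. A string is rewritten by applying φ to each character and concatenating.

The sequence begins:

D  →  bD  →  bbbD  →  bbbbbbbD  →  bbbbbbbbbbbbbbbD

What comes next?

Rewriting the 16 symbols of bbbbbbbbbbbbbbbD one by one yields bb bb bb bb bb bb bb bb bb bb bb bb bb bb bb bD; concatenated:

bbbbbbbbbbbbbbbbbbbbbbbbbbbbbbbD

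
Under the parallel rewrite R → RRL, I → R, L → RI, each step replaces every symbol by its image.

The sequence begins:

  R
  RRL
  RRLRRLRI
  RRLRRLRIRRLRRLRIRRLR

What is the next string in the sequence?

Replace each of the 20 characters of RRLRRLRIRRLRRLRIRRLR in place — RRL RRL RI RRL RRL RI RRL R RRL RRL RI RRL RRL RI RRL R RRL RRL RI RRL — and concatenate.

RRLRRLRIRRLRRLRIRRLRRRLRRLRIRRLRRLRIRRLRRRLRRLRIRRL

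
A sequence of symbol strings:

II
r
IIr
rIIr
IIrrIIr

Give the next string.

This is a Fibonacci-style word recurrence s(k) = s(k−2)·s(k−1): e.g. II·r = IIr.
The next term joins rIIr and IIrrIIr.

rIIrIIrrIIr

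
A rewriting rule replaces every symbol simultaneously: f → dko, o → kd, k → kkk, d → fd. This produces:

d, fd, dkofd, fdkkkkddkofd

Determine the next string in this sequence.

dkofdkkkkkkkkkkkkfdfdkkkkddkofd

Expanding fdkkkkddkofd: f→dko, d→fd, k→kkk, k→kkk, k→kkk, k→kkk, d→fd, d→fd, k→kkk, o→kd, f→dko, d→fd. Concatenated: dko fd kkk kkk kkk kkk fd fd kkk kd dko fd.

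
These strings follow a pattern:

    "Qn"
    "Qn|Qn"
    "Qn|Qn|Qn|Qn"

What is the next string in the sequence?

Each string is two copies of the previous one joined by '|'.
Doubling Qn|Qn|Qn|Qn with '|' between the halves:

Qn|Qn|Qn|Qn|Qn|Qn|Qn|Qn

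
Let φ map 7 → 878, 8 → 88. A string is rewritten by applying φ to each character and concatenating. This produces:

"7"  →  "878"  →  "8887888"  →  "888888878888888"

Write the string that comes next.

φ(888888878888888) expands symbol-by-symbol to 88 88 88 88 88 88 88 878 88 88 88 88 88 88 88; joining the 15 pieces gives the next term.

8888888888888887888888888888888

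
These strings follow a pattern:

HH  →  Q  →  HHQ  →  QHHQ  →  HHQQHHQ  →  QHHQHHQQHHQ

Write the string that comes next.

From term 3 onward, concatenate the second-to-last term with the last: HH·Q = HHQ, Q·HHQ = QHHQ, …
Continuing: HHQQHHQ · QHHQHHQQHHQ gives term 7.

HHQQHHQQHHQHHQQHHQ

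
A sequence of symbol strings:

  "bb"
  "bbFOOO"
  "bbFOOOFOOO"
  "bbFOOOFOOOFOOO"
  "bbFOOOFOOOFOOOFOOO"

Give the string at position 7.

Every step adds FOOO to the end: s(k+1) = s(k)·FOOO.
From bbFOOOFOOOFOOOFOOO, 2 further steps: bbFOOOFOOOFOOOFOOO → bbFOOOFOOOFOOOFOOOFOOO → (answer).

bbFOOOFOOOFOOOFOOOFOOOFOOO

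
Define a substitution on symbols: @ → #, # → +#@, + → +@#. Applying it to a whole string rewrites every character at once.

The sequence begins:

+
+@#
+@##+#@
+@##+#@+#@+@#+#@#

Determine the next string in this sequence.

Applying the rule to each of the 17 symbols of +@##+#@+#@+@#+#@# gives the pieces +@# # +#@ +#@ +@# +#@ # +@# +#@ # +@# # +#@ +@# +#@ # +#@, which concatenate to the answer.

+@##+#@+#@+@#+#@#+@#+#@#+@##+#@+@#+#@#+#@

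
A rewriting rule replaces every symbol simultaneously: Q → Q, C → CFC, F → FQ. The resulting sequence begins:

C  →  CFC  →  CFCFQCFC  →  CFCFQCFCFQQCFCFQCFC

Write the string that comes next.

CFCFQCFCFQQCFCFQCFCFQQQCFCFQCFCFQQCFCFQCFC

φ(CFCFQCFCFQQCFCFQCFC) expands symbol-by-symbol to CFC FQ CFC FQ Q CFC FQ CFC FQ Q Q CFC FQ CFC FQ Q CFC FQ CFC; joining the 19 pieces gives the next term.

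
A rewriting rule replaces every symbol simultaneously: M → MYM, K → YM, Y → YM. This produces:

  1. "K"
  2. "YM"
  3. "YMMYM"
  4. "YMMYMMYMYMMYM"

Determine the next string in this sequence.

Rewriting the 13 symbols of YMMYMMYMYMMYM one by one yields YM MYM MYM YM MYM MYM YM MYM YM MYM MYM YM MYM; concatenated:

YMMYMMYMYMMYMMYMYMMYMYMMYMMYMYMMYM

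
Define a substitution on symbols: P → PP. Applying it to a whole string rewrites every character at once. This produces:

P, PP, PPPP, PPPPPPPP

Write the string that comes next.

PPPPPPPPPPPPPPPP

Expanding PPPPPPPP: P→PP, P→PP, P→PP, P→PP, P→PP, P→PP, P→PP, P→PP. Concatenated: PP PP PP PP PP PP PP PP.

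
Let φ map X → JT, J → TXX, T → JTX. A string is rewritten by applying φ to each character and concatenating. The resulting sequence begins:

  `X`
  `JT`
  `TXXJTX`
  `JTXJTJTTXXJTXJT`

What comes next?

TXXJTXJTTXXJTXTXXJTXJTXJTJTTXXJTXJTTXXJTX

Replace each of the 15 characters of JTXJTJTTXXJTXJT in place — TXX JTX JT TXX JTX TXX JTX JTX JT JT TXX JTX JT TXX JTX — and concatenate.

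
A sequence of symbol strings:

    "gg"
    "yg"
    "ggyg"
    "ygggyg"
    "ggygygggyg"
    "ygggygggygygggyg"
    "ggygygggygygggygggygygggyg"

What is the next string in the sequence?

ygggygggygygggygggygygggygygggygggygygggyg

This is a Fibonacci-style word recurrence s(k) = s(k−2)·s(k−1): e.g. gg·yg = ggyg.
Continuing: ygggygggygygggyg · ggygygggygygggygggygygggyg gives term 8.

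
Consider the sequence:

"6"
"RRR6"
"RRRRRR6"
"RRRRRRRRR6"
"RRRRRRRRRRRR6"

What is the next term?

Each term is the previous one with RRR prepended.
Applying this once more to RRRRRRRRRRRR6:

RRRRRRRRRRRRRRR6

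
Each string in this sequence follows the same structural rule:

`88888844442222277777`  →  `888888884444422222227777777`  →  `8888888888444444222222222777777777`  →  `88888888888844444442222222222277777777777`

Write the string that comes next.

The n-th term is 2n+2 8's then n+2 4's then 2n+1 2's then 2n+1 7's, where the shown terms are n = 2, 3, 4, 5.
At n = 6 the blocks have lengths 14, 8, 13, 13.

888888888888884444444422222222222227777777777777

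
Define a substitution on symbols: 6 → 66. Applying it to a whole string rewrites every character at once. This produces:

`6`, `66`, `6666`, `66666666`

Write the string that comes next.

6666666666666666

Expanding 66666666: 6→66, 6→66, 6→66, 6→66, 6→66, 6→66, 6→66, 6→66. Concatenated: 66 66 66 66 66 66 66 66.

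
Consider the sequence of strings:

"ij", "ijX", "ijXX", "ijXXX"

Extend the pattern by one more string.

Each term is the previous one with X appended.
Applying this once more to ijXXX:

ijXXXX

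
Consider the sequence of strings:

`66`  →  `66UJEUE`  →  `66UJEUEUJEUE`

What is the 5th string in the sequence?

66UJEUEUJEUEUJEUEUJEUE

Every step adds UJEUE to the end: s(k+1) = s(k)·UJEUE.
From 66UJEUEUJEUE, 2 further steps: 66UJEUEUJEUE → 66UJEUEUJEUEUJEUE → (answer).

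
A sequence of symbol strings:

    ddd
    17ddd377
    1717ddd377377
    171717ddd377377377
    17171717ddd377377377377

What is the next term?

1717171717ddd377377377377377

Every step adds 17 to the front and 377 to the end of the previous string.
So the next term is 17·17171717ddd377377377377·377.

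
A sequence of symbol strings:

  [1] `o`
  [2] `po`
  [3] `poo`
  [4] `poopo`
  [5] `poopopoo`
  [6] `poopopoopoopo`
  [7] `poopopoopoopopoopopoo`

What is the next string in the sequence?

poopopoopoopopoopopoopoopopoopoopo

From term 3 onward, concatenate the last term with the second-to-last: po·o = poo, poo·po = poopo, …
So term 8 is poopopoopoopopoopopoo·poopopoopoopo.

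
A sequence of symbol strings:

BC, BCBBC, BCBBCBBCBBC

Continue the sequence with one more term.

BCBBCBBCBBCBBCBBCBBCBBC

s(k+1) = s(k)·B·s(k) — each term doubles the last with 'B' between the halves.
One more doubling of BCBBCBBCBBC gives the answer.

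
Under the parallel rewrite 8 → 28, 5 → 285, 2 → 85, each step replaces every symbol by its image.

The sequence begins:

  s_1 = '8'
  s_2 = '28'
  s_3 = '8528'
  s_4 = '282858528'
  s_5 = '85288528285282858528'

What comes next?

282858528282858528852828585288528285282858528

Applying the rule to each of the 20 symbols of 85288528285282858528 gives the pieces 28 285 85 28 28 285 85 28 85 28 285 85 28 85 28 285 28 285 85 28, which concatenate to the answer.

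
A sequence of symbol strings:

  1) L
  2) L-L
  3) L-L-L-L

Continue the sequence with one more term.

s(k+1) = s(k)·-·s(k) — each term doubles the last with '-' between the halves.
So the next term is two copies of L-L-L-L with '-' between the halves.

L-L-L-L-L-L-L-L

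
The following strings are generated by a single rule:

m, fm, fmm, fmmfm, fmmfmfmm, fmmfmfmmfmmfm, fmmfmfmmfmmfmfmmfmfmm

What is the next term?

Each term (from the third on) is the previous term followed by the one before it: term 3 = fm·m = fmm.
So term 8 is fmmfmfmmfmmfmfmmfmfmm·fmmfmfmmfmmfm.

fmmfmfmmfmmfmfmmfmfmmfmmfmfmmfmmfm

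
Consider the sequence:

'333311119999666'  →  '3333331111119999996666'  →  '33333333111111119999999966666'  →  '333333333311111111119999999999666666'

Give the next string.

3333333333331111111111119999999999996666666

Term n consists of 2n 3's, followed by 2n 1's, followed by 2n 9's, followed by n+1 6's, where the shown terms are n = 2, 3, 4, 5.
Setting n = 6 gives 12, 12, 12, 7 characters in each block.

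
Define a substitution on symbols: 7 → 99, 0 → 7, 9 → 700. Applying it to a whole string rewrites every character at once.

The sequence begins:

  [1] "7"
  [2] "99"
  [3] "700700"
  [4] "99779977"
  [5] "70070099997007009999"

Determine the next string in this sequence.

9977997770070070070099779977700700700700

Replace each of the 20 characters of 70070099997007009999 in place — 99 7 7 99 7 7 700 700 700 700 99 7 7 99 7 7 700 700 700 700 — and concatenate.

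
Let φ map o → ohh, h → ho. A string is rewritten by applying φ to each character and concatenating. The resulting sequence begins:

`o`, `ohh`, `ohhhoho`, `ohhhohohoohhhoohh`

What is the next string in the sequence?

ohhhohohoohhhoohhhoohhohhhohohoohhohhhoho

φ(ohhhohohoohhhoohh) expands symbol-by-symbol to ohh ho ho ho ohh ho ohh ho ohh ohh ho ho ho ohh ohh ho ho; joining the 17 pieces gives the next term.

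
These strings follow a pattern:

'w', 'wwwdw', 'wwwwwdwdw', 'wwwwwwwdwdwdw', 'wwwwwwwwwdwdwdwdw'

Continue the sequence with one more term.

wwwwwwwwwwwdwdwdwdwdw

Every step adds ww to the front and dw to the end of the previous string.
So the next term is ww·wwwwwwwwwdwdwdwdw·dw.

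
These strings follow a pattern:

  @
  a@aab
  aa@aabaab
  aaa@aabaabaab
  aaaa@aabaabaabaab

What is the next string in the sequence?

Every step adds a to the front and aab to the end of the previous string.
Applying this once more to aaaa@aabaabaabaab:

aaaaa@aabaabaabaabaab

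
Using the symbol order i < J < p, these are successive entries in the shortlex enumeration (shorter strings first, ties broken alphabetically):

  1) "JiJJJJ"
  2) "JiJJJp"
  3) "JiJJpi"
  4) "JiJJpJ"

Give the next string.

JiJJpp

Find the rightmost character of JiJJpJ below p, bump it to the next letter, and reset everything to its right to i.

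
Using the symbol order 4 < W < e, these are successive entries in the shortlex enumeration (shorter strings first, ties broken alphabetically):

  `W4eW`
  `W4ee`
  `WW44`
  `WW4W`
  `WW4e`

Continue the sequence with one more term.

WWW4

Treat WW4e as a base-3 numeral over the given alphabet and add one, carrying through any trailing e's.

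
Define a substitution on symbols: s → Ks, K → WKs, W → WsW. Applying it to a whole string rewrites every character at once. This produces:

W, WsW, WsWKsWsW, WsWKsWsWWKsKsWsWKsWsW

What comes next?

Rewriting the 21 symbols of WsWKsWsWWKsKsWsWKsWsW one by one yields WsW Ks WsW WKs Ks WsW Ks WsW WsW WKs Ks WKs Ks WsW Ks WsW WKs Ks WsW Ks WsW; concatenated:

WsWKsWsWWKsKsWsWKsWsWWsWWKsKsWKsKsWsWKsWsWWKsKsWsWKsWsW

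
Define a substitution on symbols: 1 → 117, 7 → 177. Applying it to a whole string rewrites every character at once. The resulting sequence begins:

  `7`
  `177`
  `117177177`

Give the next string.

117117177117177177117177177

Expanding 117177177: 1→117, 1→117, 7→177, 1→117, 7→177, 7→177, 1→117, 7→177, 7→177. Concatenated: 117 117 177 117 177 177 117 177 177.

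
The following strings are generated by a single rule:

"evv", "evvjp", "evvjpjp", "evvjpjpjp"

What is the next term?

Every step adds jp to the end: s(k+1) = s(k)·jp.
So the next term is evvjpjpjp·jp.

evvjpjpjpjp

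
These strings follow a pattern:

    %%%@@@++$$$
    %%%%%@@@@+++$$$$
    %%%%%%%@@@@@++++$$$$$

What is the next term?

Each string has the form %^{2n-1} @^{n+1} +^{n} $^{n+1}, where the shown terms are n = 2, 3, 4.
For the next term, n = 5, so the run lengths are 9, 6, 5, 6.

%%%%%%%%%@@@@@@+++++$$$$$$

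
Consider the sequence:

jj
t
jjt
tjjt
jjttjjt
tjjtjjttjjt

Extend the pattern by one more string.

This is a Fibonacci-style word recurrence s(k) = s(k−2)·s(k−1): e.g. jj·t = jjt.
Continuing: jjttjjt · tjjtjjttjjt gives term 7.

jjttjjttjjtjjttjjt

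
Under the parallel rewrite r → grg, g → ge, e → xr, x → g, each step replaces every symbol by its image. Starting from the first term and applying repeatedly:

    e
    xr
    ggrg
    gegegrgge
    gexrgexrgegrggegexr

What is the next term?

gexrggrggexrggrggexrgegrggegexrgexrggrg

Applying the rule to each of the 19 symbols of gexrgexrgegrggegexr gives the pieces ge xr g grg ge xr g grg ge xr ge grg ge ge xr ge xr g grg, which concatenate to the answer.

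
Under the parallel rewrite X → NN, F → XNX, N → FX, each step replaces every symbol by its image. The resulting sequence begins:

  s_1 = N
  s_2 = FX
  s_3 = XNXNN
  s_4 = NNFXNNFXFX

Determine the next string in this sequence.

Expanding NNFXNNFXFX: N→FX, N→FX, F→XNX, X→NN, N→FX, N→FX, F→XNX, X→NN, F→XNX, X→NN. Concatenated: FX FX XNX NN FX FX XNX NN XNX NN.

FXFXXNXNNFXFXXNXNNXNXNN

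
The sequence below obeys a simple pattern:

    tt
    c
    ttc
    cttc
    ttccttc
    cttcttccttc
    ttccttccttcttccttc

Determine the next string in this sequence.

cttcttccttcttccttccttcttccttc

From term 3 onward, concatenate the second-to-last term with the last: tt·c = ttc, c·ttc = cttc, …
So term 8 is cttcttccttc·ttccttccttcttccttc.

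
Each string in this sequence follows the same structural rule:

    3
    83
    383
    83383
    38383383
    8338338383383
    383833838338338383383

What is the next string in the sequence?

From term 3 onward, concatenate the second-to-last term with the last: 3·83 = 383, 83·383 = 83383, …
Continuing: 8338338383383 · 383833838338338383383 gives term 8.

8338338383383383833838338338383383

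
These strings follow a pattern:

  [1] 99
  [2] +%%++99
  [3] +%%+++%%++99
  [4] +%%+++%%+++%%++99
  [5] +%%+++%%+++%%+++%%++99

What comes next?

The strings grow by a fixed prefix +%%++ each time.
Applying this once more to +%%+++%%+++%%+++%%++99:

+%%+++%%+++%%+++%%+++%%++99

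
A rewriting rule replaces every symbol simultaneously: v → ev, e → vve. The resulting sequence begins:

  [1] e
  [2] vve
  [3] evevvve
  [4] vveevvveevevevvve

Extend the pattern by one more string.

Replace each of the 17 characters of vveevvveevevevvve in place — ev ev vve vve ev ev ev vve vve ev vve ev vve ev ev ev vve — and concatenate.

evevvvevveevevevvvevveevvveevvveevevevvve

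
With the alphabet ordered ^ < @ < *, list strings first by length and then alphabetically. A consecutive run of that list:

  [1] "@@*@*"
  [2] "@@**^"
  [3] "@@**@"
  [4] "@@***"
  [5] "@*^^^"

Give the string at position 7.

Continuing the enumeration 2 steps past @*^^^: @*^^^ → @*^^@ → (answer).

@*^^*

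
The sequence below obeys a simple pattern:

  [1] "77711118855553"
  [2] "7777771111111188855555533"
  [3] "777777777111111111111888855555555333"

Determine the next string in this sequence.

Term n consists of 3n 7's, followed by 4n 1's, followed by n+1 8's, followed by 2n+2 5's, followed by n 3's (n = 1, 2, …).
Setting n = 4 gives 12, 16, 5, 10, 4 characters in each block.

77777777777711111111111111118888855555555553333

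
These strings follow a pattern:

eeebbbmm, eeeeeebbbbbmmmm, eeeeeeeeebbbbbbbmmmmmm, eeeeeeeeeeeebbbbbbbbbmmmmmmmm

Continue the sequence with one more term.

eeeeeeeeeeeeeeebbbbbbbbbbbmmmmmmmmmm

Reading off run lengths: e runs 3, 6, 9, 12; b runs 3, 5, 7, 9; m runs 2, 4, 6, 8 — each is linear in n (n = 1, 2, …).
At n = 5 the blocks have lengths 15, 11, 10.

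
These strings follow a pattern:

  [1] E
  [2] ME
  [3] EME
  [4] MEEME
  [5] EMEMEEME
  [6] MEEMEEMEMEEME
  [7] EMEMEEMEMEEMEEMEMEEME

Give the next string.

This is a Fibonacci-style word recurrence s(k) = s(k−2)·s(k−1): e.g. E·ME = EME.
The next term joins MEEMEEMEMEEME and EMEMEEMEMEEMEEMEMEEME.

MEEMEEMEMEEMEEMEMEEMEMEEMEEMEMEEME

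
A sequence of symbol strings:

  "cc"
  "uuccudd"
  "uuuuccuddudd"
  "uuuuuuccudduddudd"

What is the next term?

uuuuuuuuccuddudduddudd

s(k+1) = uu·s(k)·udd, so each term gains uu as a prefix and udd as a suffix.
One more step from uuuuuuccudduddudd gives the answer.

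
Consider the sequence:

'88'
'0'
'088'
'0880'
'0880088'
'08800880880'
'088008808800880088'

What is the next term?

This is a Fibonacci-style word recurrence s(k) = s(k−1)·s(k−2): e.g. 0·88 = 088.
Continuing: 088008808800880088 · 08800880880 gives term 8.

08800880880088008808800880880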